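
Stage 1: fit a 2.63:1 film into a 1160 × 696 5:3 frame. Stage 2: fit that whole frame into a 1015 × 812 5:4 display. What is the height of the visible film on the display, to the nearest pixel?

386 px

2.63:1 in 1160×696: fills the width, so the film is 1160.00 × 441.06.
The 5:3 canvas is width-limited in 1015×812, giving 1015.00 × 609.00; scale factor 0.8750.
So the film's height is 441.06 × 0.8750 ≈ 385.93.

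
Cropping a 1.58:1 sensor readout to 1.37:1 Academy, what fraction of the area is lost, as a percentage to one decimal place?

The height stays; only width is cut (since 1.37:1 Academy is narrower than 1.58:1).
(1.370)/(1.580) ≈ 0.867 of the area survives, leaving 13.29% discarded.

13.3%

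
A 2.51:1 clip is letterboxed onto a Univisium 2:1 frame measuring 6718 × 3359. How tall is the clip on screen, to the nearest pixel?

2676 px

2.51:1 is wider than Univisium 2:1, so it spans the full width.
The clip is 6718 / 2.510 ≈ 2676.49 px tall.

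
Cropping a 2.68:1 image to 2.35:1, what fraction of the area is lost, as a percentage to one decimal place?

12.3%

Going from 2.68:1 to 2.35:1 means cutting width while keeping height.
Area ratio = (2.350)/(2.680) = 87.69%; the remaining 12.31% is cropped out.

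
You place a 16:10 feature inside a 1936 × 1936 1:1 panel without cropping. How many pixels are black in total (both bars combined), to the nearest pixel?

1405536 pixels

Since 1.600 > 1.000, the feature is width-limited.
Content height = 1936 × 10/16 ≈ 1210.0000 px.
Black = 1936 − 1210.0000 = 726.0000 px.
Across the 1936-px span: 726.0000 × 1936 ≈ 1405536 px.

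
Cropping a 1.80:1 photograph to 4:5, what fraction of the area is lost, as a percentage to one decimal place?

The height stays; only width is cut (since 4:5 is narrower than 1.80:1).
Fraction kept = (0.800)/(1.800) ≈ 44.44%, so 55.56% is lost.

55.6%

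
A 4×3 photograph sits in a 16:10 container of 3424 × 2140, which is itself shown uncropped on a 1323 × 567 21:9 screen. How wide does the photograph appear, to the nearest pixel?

4×3 in 3424×2140: fills the height, so the photograph is 2853.33 × 2140.00.
16:10 in 1323×567: fills the height, so the intermediate becomes 907.20 × 567.00 — a scale of ×0.2650.
The photograph scales with it: width 2853.33 × 0.2650 ≈ 756.00.

756 px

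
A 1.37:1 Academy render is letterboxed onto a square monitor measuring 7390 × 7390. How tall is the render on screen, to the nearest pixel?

1.37:1 Academy is wider than square, so it spans the full width.
That makes the image 5394.16 px tall (7390 / 1.370).

5394 px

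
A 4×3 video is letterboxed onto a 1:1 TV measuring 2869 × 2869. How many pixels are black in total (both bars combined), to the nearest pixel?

2057790 pixels

4×3 (1.333) > 1:1 (1.000), so the video fills the width.
Content height = 2869 × 3/4 ≈ 2151.7500 px.
2869 − 2151.7500 = 717.2500 px of bars.
That's 717.2500 × 2869 ≈ 2057790 black pixels.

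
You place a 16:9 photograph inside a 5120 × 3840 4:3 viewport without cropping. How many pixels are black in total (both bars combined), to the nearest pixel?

16:9 (1.778) > 4:3 (1.333), so the photograph fills the width.
The photograph is 5120 × 9/16 ≈ 2880.0000 px tall.
3840 − 2880.0000 = 960.0000 px of bars.
That's 960.0000 × 5120 ≈ 4915200 black pixels.

4915200 pixels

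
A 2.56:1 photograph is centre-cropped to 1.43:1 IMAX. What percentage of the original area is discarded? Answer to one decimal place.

44.1%

1.43:1 IMAX is narrower than 2.56:1, so the crop keeps the full height and trims the width.
Fraction kept = (1.430)/(2.560) ≈ 55.86%, so 44.14% is lost.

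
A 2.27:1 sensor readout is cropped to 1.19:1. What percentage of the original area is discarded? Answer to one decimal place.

The height stays; only width is cut (since 1.19:1 is narrower than 2.27:1).
(1.190)/(2.270) ≈ 0.524 of the area survives, leaving 47.58% discarded.

47.6%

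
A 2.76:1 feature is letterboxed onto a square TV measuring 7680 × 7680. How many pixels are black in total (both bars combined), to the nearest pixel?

2.76:1 (2.760) > square (1.000), so the feature fills the width.
Content height = 7680 / 2.760 ≈ 2782.6087 px.
Leftover height: 7680 − 2782.6087 = 4897.3913 px.
That's 4897.3913 × 7680 ≈ 37611965 black pixels.

37611965 pixels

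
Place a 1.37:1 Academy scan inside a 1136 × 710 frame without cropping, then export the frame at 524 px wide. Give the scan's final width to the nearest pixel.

449 px

At 1136×710 the scan is height-limited, so width = 710 × 1.370 ≈ 972.70 px.
Resizing to 524 px wide multiplies everything by 0.4613: 972.70 → 448.68 px.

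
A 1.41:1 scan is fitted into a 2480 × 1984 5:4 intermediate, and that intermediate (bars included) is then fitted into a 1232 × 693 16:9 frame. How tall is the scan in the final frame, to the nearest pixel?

First fit — 1.41:1 into 2480×1984 spans the width: 2480.00 × 1758.87.
The 5:4 canvas is height-limited in 1232×693, giving 866.25 × 693.00; scale factor 0.3493.
So the scan's height is 1758.87 × 0.3493 ≈ 614.36.

614 px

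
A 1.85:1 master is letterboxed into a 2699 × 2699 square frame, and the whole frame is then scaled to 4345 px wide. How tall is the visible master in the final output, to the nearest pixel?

2349 px

In the 2699×2699 frame the master fills the width: height = 2699 / 1.850 ≈ 1458.92 px.
Resizing to 4345 px wide multiplies everything by 1.6099: 1458.92 → 2348.65 px.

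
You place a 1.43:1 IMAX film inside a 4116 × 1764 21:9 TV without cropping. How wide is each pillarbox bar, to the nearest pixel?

797 px

1.43:1 IMAX is narrower than 21:9, so it spans the full height.
Content width = 1764 × 1.430 ≈ 2522.52 px.
4116 − 2522.52 = 1593.48 px of bars (796.74 each).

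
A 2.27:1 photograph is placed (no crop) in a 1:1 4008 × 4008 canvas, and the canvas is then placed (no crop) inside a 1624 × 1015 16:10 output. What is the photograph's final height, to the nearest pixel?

447 px

Inside the 4008×4008 canvas the photograph is width-limited at 4008.00 × 1765.64.
1:1 in 1624×1015: fills the height, so the intermediate becomes 1015.00 × 1015.00 — a scale of ×0.2532.
So the photograph's height is 1765.64 × 0.2532 ≈ 447.14.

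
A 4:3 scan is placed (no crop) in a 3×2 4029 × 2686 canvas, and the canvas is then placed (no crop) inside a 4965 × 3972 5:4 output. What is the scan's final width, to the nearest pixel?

4413 px

4:3 in 4029×2686: fills the height, so the scan is 3581.33 × 2686.00.
3×2 in 4965×3972: fills the width, so the intermediate becomes 4965.00 × 3310.00 — a scale of ×1.2323.
So the scan's width is 3581.33 × 1.2323 ≈ 4413.33.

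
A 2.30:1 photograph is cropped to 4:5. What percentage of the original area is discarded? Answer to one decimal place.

4:5 is narrower than 2.30:1, so the crop keeps the full height and trims the width.
Area ratio = (0.800)/(2.300) = 34.78%; the remaining 65.22% is cropped out.

65.2%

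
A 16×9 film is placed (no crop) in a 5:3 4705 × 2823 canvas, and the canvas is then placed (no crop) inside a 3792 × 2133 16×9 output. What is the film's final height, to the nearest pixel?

First fit — 16×9 into 4705×2823 spans the width: 4705.00 × 2646.56.
5:3 in 3792×2133: fills the height, so the intermediate becomes 3555.00 × 2133.00 — a scale of ×0.7556.
So the film's height is 2646.56 × 0.7556 ≈ 1999.69.

2000 px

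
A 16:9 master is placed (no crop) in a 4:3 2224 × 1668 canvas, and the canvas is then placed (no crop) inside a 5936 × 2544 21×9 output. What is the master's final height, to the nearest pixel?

16:9 in 2224×1668: fills the width, so the master is 2224.00 × 1251.00.
The 4:3 canvas is height-limited in 5936×2544, giving 3392.00 × 2544.00; scale factor 1.5252.
The master scales with it: height 1251.00 × 1.5252 ≈ 1908.00.

1908 px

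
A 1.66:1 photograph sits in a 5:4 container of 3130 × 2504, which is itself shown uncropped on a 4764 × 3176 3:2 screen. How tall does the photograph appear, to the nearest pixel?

1.66:1 in 3130×2504: fills the width, so the photograph is 3130.00 × 1885.54.
The 5:4 canvas is height-limited in 4764×3176, giving 3970.00 × 3176.00; scale factor 1.2684.
The photograph scales with it: height 1885.54 × 1.2684 ≈ 2391.57.

2392 px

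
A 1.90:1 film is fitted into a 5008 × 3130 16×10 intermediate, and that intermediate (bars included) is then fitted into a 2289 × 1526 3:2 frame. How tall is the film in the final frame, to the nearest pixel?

1205 px

First fit — 1.90:1 into 5008×3130 spans the width: 5008.00 × 2635.79.
The 16×10 canvas is width-limited in 2289×1526, giving 2289.00 × 1430.62; scale factor 0.4571.
The film scales with it: height 2635.79 × 0.4571 ≈ 1204.74.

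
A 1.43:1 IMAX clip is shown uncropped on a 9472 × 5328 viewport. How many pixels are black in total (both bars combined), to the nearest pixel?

1.43:1 IMAX (1.430) < 16×9 (1.778), so the clip fills the height.
That makes the image 7619.0400 px wide (5328 × 1.430).
9472 − 7619.0400 = 1852.9600 px of bars.
That's 1852.9600 × 5328 ≈ 9872571 black pixels.

9872571 pixels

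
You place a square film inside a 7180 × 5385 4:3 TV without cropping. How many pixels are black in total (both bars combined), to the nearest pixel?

9666075 pixels

square (1.000) < 4:3 (1.333), so the film fills the height.
That makes the image 5385.0000 px wide (5385 × 1/1).
Black = 7180 − 5385.0000 = 1795.0000 px.
That's 1795.0000 × 5385 ≈ 9666075 black pixels.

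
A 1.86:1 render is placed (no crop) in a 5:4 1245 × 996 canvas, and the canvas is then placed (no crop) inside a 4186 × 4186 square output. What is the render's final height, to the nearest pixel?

1.86:1 in 1245×996: fills the width, so the render is 1245.00 × 669.35.
The 5:4 canvas is width-limited in 4186×4186, giving 4186.00 × 3348.80; scale factor 3.3622.
Applying the same ×3.3622: 669.35 → 2250.54.

2251 px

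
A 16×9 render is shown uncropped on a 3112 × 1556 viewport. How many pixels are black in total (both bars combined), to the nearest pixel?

538030 pixels

Since 1.778 < 2.000, the render is height-limited.
The render is 1556 × 16/9 ≈ 2766.2222 px wide.
Leftover width: 3112 − 2766.2222 = 345.7778 px.
Bar area = 345.7778 × 1556 ≈ 538030 px.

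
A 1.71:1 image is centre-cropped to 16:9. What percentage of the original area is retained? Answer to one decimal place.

16:9 is wider than 1.71:1, so the crop keeps the full width and trims the height.
Area ratio = (1.710)/(1.778) = 96.19% retained.

96.2%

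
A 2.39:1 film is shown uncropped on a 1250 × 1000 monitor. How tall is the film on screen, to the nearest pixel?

Since 2.390 > 1.250, the film is width-limited.
Content height = 1250 / 2.390 ≈ 523.01 px.

523 px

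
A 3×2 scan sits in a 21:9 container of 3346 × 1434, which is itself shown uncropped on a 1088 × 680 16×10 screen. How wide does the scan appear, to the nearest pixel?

First fit — 3×2 into 3346×1434 spans the height: 2151.00 × 1434.00.
The 21:9 canvas is width-limited in 1088×680, giving 1088.00 × 466.29; scale factor 0.3252.
Applying the same ×0.3252: 2151.00 → 699.43.

699 px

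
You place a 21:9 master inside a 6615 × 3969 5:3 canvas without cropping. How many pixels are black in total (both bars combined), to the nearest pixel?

7501410 pixels

Since 2.333 > 1.667, the master is width-limited.
That makes the image 2835.0000 px tall (6615 × 9/21).
Black = 3969 − 2835.0000 = 1134.0000 px.
Bar area = 1134.0000 × 6615 ≈ 7501410 px.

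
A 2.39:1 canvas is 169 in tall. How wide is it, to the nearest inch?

404 in

169 × 2.390 = 403.91.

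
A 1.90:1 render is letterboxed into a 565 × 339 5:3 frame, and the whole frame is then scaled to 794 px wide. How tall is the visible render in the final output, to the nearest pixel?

418 px

In the 565×339 frame the render fills the width: height = 565 / 1.900 ≈ 297.37 px.
Scaling 565 → 794 is ×1.4053, so the height becomes 297.37 × 1.4053 ≈ 417.89 px.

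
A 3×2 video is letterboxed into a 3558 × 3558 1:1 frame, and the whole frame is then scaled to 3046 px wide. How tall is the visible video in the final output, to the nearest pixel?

In the 3558×3558 frame the video fills the width: height = 3558 × 2/3 ≈ 2372.00 px.
Scaling 3558 → 3046 is ×0.8561, so the height becomes 2372.00 × 0.8561 ≈ 2030.67 px.

2031 px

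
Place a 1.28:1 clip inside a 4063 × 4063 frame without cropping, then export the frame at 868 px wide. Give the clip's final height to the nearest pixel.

Fitted into 4063×4063, the clip spans the width; its height is 4063 / 1.280 ≈ 3174.22 px.
The frame scales by 868/4063 = 0.2136; 3174.22 × 0.2136 ≈ 678.12 px.

678 px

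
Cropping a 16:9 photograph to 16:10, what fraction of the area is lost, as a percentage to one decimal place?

10.0%

Going from 16:9 to 16:10 means cutting width while keeping height.
Area ratio = (1.600)/(1.778) = 90.00%; the remaining 10.00% is cropped out.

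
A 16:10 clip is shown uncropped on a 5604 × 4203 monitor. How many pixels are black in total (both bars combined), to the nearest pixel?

16:10 is wider than 4×3, so it spans the full width.
Content height = 5604 × 10/16 ≈ 3502.5000 px.
Black = 4203 − 3502.5000 = 700.5000 px.
Bar area = 700.5000 × 5604 ≈ 3925602 px.

3925602 pixels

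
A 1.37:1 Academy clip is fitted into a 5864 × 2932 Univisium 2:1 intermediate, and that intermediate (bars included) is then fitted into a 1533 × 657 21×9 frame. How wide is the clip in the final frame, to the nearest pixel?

900 px

1.37:1 Academy in 5864×2932: fills the height, so the clip is 4016.84 × 2932.00.
The Univisium 2:1 canvas is height-limited in 1533×657, giving 1314.00 × 657.00; scale factor 0.2241.
Applying the same ×0.2241: 4016.84 → 900.09.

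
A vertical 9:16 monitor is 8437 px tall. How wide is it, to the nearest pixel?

4746 px

8437 × 9/16 = 4745.81.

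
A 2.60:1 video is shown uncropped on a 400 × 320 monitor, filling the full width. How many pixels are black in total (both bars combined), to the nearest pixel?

That makes the image 153.8462 px tall (400 / 2.600).
Leftover height: 320 − 153.8462 = 166.1538 px.
Bar area = 166.1538 × 400 ≈ 66462 px.

66462 pixels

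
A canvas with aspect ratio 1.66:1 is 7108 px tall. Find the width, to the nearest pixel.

At 1.66:1, 7108 × 1.660 ≈ 11799.28.

11799 px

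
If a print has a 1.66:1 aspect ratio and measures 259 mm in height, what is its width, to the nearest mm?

430 mm

Width = 259 × 1.660 = 429.94.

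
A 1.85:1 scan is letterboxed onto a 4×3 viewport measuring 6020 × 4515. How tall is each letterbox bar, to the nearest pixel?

1.85:1 is wider than 4×3, so it spans the full width.
That makes the image 3254.05 px tall (6020 / 1.850).
Black = 4515 − 3254.05 = 1260.95 px, or 630.47 per bar.

630 px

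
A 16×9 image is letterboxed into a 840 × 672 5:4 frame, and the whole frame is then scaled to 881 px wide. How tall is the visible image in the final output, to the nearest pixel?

496 px

Fitted into 840×672, the image spans the width; its height is 840 × 9/16 ≈ 472.50 px.
The frame scales by 881/840 = 1.0488; 472.50 × 1.0488 ≈ 495.56 px.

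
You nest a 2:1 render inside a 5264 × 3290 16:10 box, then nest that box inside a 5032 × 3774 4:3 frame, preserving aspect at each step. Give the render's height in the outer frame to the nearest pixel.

2:1 in 5264×3290: fills the width, so the render is 5264.00 × 2632.00.
16:10 in 5032×3774: fills the width, so the intermediate becomes 5032.00 × 3145.00 — a scale of ×0.9559.
The render scales with it: height 2632.00 × 0.9559 ≈ 2516.00.

2516 px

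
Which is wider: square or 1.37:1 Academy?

square = 1 and 1.37; 1.37 > 1.

1.37:1 Academy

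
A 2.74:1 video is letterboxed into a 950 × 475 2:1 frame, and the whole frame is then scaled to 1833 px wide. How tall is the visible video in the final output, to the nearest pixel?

Fitted into 950×475, the video spans the width; its height is 950 / 2.740 ≈ 346.72 px.
Resizing to 1833 px wide multiplies everything by 1.9295: 346.72 → 668.98 px.

669 px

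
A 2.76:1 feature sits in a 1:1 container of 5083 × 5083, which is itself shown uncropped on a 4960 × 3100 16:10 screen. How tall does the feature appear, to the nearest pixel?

2.76:1 in 5083×5083: fills the width, so the feature is 5083.00 × 1841.67.
The 1:1 canvas is height-limited in 4960×3100, giving 3100.00 × 3100.00; scale factor 0.6099.
Applying the same ×0.6099: 1841.67 → 1123.19.

1123 px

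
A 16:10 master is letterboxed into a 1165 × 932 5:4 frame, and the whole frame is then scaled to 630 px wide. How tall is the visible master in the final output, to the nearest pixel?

394 px

At 1165×932 the master is width-limited, so height = 1165 × 10/16 ≈ 728.12 px.
Resizing to 630 px wide multiplies everything by 0.5408: 728.12 → 393.75 px.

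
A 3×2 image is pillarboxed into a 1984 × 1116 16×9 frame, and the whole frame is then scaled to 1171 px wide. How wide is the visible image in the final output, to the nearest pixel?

At 1984×1116 the image is height-limited, so width = 1116 × 3/2 ≈ 1674.00 px.
Resizing to 1171 px wide multiplies everything by 0.5902: 1674.00 → 988.03 px.

988 px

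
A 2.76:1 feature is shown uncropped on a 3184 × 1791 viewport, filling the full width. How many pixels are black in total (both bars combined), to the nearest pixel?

2029408 pixels

That makes the image 1153.6232 px tall (3184 / 2.760).
Leftover height: 1791 − 1153.6232 = 637.3768 px.
Across the 3184-px span: 637.3768 × 3184 ≈ 2029408 px.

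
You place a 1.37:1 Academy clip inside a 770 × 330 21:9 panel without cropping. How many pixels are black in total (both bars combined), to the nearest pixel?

104907 pixels

1.37:1 Academy is narrower than 21:9, so it spans the full height.
Content width = 330 × 1.370 ≈ 452.1000 px.
Black = 770 − 452.1000 = 317.9000 px.
Bar area = 317.9000 × 330 ≈ 104907 px.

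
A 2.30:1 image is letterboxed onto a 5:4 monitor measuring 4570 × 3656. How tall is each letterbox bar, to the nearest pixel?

Since 2.300 > 1.250, the image is width-limited.
That makes the image 1986.96 px tall (4570 / 2.300).
3656 − 1986.96 = 1669.04 px of bars (834.52 each).

835 px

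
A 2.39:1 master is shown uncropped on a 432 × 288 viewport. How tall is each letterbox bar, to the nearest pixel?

54 px

Since 2.390 > 1.500, the master is width-limited.
Content height = 432 / 2.390 ≈ 180.75 px.
288 − 180.75 = 107.25 px of bars (53.62 each).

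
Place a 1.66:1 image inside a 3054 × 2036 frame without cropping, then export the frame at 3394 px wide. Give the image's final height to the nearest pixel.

Fitted into 3054×2036, the image spans the width; its height is 3054 / 1.660 ≈ 1839.76 px.
Resizing to 3394 px wide multiplies everything by 1.1113: 1839.76 → 2044.58 px.

2045 px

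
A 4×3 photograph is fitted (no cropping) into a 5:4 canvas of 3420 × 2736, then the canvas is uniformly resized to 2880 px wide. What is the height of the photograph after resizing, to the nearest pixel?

In the 3420×2736 frame the photograph fills the width: height = 3420 × 3/4 ≈ 2565.00 px.
Scaling 3420 → 2880 is ×0.8421, so the height becomes 2565.00 × 0.8421 ≈ 2160.00 px.

2160 px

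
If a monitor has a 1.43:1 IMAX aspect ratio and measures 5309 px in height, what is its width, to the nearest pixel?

Width = 5309 × 1.430 = 7591.87.

7592 px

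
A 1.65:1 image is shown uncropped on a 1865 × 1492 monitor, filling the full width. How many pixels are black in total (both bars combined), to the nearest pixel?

674565 pixels

The image is 1865 / 1.650 ≈ 1130.3030 px tall.
Leftover height: 1492 − 1130.3030 = 361.6970 px.
Bar area = 361.6970 × 1865 ≈ 674565 px.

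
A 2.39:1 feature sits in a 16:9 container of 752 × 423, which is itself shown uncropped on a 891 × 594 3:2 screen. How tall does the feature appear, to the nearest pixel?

373 px

First fit — 2.39:1 into 752×423 spans the width: 752.00 × 314.64.
Second fit — the 16:9 canvas into 891×594 spans the width: 891.00 × 501.19 (×1.1848 from 752×423).
Applying the same ×1.1848: 314.64 → 372.80.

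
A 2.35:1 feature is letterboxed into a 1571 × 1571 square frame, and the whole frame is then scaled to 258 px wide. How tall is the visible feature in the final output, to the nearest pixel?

At 1571×1571 the feature is width-limited, so height = 1571 / 2.350 ≈ 668.51 px.
Resizing to 258 px wide multiplies everything by 0.1642: 668.51 → 109.79 px.

110 px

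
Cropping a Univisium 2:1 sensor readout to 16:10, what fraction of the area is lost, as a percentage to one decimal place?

16:10 is narrower than Univisium 2:1, so the crop keeps the full height and trims the width.
(1.600)/(2.000) ≈ 0.800 of the area survives, leaving 20.00% discarded.

20.0%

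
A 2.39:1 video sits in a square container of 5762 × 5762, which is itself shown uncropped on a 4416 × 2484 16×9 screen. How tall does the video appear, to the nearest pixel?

1039 px

Inside the 5762×5762 canvas the video is width-limited at 5762.00 × 2410.88.
square in 4416×2484: fills the height, so the intermediate becomes 2484.00 × 2484.00 — a scale of ×0.4311.
The video scales with it: height 2410.88 × 0.4311 ≈ 1039.33.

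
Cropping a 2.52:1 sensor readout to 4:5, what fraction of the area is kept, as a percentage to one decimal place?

31.7%

Going from 2.52:1 to 4:5 means cutting width while keeping height.
(0.800)/(2.520) ≈ 0.317 of the area survives.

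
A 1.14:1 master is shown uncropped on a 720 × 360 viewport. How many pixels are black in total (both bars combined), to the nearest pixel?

1.14:1 (1.140) < 2:1 (2.000), so the master fills the height.
The master is 360 × 1.140 ≈ 410.4000 px wide.
720 − 410.4000 = 309.6000 px of bars.
Bar area = 309.6000 × 360 ≈ 111456 px.

111456 pixels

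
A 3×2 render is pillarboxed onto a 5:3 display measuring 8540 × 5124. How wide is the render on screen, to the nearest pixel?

7686 px

3×2 is narrower than 5:3, so it spans the full height.
The render is 5124 × 3/2 ≈ 7686.00 px wide.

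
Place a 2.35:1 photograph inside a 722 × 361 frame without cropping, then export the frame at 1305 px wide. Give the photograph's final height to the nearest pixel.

In the 722×361 frame the photograph fills the width: height = 722 / 2.350 ≈ 307.23 px.
Resizing to 1305 px wide multiplies everything by 1.8075: 307.23 → 555.32 px.

555 px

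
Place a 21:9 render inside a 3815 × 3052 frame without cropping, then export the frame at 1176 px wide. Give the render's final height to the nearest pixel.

At 3815×3052 the render is width-limited, so height = 3815 × 9/21 ≈ 1635.00 px.
The frame scales by 1176/3815 = 0.3083; 1635.00 × 0.3083 ≈ 504.00 px.

504 px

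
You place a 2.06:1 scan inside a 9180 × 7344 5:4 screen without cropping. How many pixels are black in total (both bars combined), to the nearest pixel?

Since 2.060 > 1.250, the scan is width-limited.
That makes the image 4456.3107 px tall (9180 / 2.060).
Leftover height: 7344 − 4456.3107 = 2887.6893 px.
Across the 9180-px span: 2887.6893 × 9180 ≈ 26508988 px.

26508988 pixels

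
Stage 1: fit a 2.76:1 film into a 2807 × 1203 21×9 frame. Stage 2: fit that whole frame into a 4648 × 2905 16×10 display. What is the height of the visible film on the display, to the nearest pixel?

2.76:1 in 2807×1203: fills the width, so the film is 2807.00 × 1017.03.
21×9 in 4648×2905: fills the width, so the intermediate becomes 4648.00 × 1992.00 — a scale of ×1.6559.
Applying the same ×1.6559: 1017.03 → 1684.06.

1684 px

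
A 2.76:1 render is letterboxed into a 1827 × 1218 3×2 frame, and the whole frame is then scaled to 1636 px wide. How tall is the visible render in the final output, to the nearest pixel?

593 px

Fitted into 1827×1218, the render spans the width; its height is 1827 / 2.760 ≈ 661.96 px.
Scaling 1827 → 1636 is ×0.8955, so the height becomes 661.96 × 0.8955 ≈ 592.75 px.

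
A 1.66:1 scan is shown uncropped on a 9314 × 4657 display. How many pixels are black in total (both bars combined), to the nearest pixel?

1.66:1 is narrower than 2:1, so it spans the full height.
The scan is 4657 × 1.660 ≈ 7730.6200 px wide.
9314 − 7730.6200 = 1583.3800 px of bars.
Bar area = 1583.3800 × 4657 ≈ 7373801 px.

7373801 pixels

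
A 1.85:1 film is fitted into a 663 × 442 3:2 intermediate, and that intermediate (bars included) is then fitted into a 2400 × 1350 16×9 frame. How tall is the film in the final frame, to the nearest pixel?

1095 px

First fit — 1.85:1 into 663×442 spans the width: 663.00 × 358.38.
Second fit — the 3:2 canvas into 2400×1350 spans the height: 2025.00 × 1350.00 (×3.0543 from 663×442).
The film scales with it: height 358.38 × 3.0543 ≈ 1094.59.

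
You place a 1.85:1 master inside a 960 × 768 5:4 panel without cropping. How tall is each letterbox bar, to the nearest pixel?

1.85:1 is wider than 5:4, so it spans the full width.
The master is 960 / 1.850 ≈ 518.92 px tall.
Leftover height: 768 − 518.92 = 249.08 px → 124.54 each side.

125 px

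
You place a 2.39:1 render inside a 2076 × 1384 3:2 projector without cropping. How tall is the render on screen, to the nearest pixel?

869 px

2.39:1 is wider than 3:2, so it spans the full width.
That makes the image 868.62 px tall (2076 / 2.390).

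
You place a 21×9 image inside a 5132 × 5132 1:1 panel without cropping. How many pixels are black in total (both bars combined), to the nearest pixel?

15049957 pixels

Since 2.333 > 1.000, the image is width-limited.
Content height = 5132 × 9/21 ≈ 2199.4286 px.
Black = 5132 − 2199.4286 = 2932.5714 px.
Across the 5132-px span: 2932.5714 × 5132 ≈ 15049957 px.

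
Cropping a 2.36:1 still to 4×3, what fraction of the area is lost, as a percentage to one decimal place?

43.5%

Going from 2.36:1 to 4×3 means cutting width while keeping height.
Area ratio = (1.333)/(2.360) = 56.50%; the remaining 43.50% is cropped out.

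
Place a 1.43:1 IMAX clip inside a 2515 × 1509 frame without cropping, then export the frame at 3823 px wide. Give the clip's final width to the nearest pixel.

At 2515×1509 the clip is height-limited, so width = 1509 × 1.430 ≈ 2157.87 px.
Resizing to 3823 px wide multiplies everything by 1.5201: 2157.87 → 3280.13 px.

3280 px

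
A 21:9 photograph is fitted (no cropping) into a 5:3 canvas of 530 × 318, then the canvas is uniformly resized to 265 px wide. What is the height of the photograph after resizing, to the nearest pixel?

114 px

In the 530×318 frame the photograph fills the width: height = 530 × 9/21 ≈ 227.14 px.
Resizing to 265 px wide multiplies everything by 0.5000: 227.14 → 113.57 px.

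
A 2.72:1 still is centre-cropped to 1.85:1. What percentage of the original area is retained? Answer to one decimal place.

The height stays; only width is cut (since 1.85:1 is narrower than 2.72:1).
(1.850)/(2.720) ≈ 0.680 of the area survives.

68.0%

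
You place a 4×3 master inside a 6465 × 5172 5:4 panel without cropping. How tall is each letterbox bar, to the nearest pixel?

Since 1.333 > 1.250, the master is width-limited.
That makes the image 4848.75 px tall (6465 × 3/4).
5172 − 4848.75 = 323.25 px of bars (161.62 each).

162 px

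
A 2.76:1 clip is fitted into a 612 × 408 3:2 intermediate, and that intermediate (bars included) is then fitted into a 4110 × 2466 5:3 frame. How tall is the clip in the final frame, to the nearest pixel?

1340 px

Inside the 612×408 canvas the clip is width-limited at 612.00 × 221.74.
The 3:2 canvas is height-limited in 4110×2466, giving 3699.00 × 2466.00; scale factor 6.0441.
Applying the same ×6.0441: 221.74 → 1340.22.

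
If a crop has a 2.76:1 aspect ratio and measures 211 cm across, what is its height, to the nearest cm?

211 / 2.760 = 76.45.

76 cm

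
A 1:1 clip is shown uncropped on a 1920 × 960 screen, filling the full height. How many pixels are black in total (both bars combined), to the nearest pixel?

921600 pixels

The clip is 960 × 1/1 ≈ 960.0000 px wide.
1920 − 960.0000 = 960.0000 px of bars.
Bar area = 960.0000 × 960 ≈ 921600 px.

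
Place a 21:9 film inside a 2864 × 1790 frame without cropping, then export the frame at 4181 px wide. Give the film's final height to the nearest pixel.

1792 px

In the 2864×1790 frame the film fills the width: height = 2864 × 9/21 ≈ 1227.43 px.
Resizing to 4181 px wide multiplies everything by 1.4598: 1227.43 → 1791.86 px.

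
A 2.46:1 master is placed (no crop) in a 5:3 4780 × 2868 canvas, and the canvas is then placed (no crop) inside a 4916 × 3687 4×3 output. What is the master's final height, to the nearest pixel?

1998 px

2.46:1 in 4780×2868: fills the width, so the master is 4780.00 × 1943.09.
The 5:3 canvas is width-limited in 4916×3687, giving 4916.00 × 2949.60; scale factor 1.0285.
Applying the same ×1.0285: 1943.09 → 1998.37.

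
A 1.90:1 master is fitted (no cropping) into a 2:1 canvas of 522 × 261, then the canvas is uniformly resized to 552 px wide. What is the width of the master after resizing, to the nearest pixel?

In the 522×261 frame the master fills the height: width = 261 × 1.900 ≈ 495.90 px.
The frame scales by 552/522 = 1.0575; 495.90 × 1.0575 ≈ 524.40 px.

524 px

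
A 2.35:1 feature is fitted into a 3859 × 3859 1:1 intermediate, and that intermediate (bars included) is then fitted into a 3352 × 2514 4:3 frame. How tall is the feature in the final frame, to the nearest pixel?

1070 px

First fit — 2.35:1 into 3859×3859 spans the width: 3859.00 × 1642.13.
The 1:1 canvas is height-limited in 3352×2514, giving 2514.00 × 2514.00; scale factor 0.6515.
Applying the same ×0.6515: 1642.13 → 1069.79.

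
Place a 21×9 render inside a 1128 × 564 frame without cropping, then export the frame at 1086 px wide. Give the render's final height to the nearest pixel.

465 px

In the 1128×564 frame the render fills the width: height = 1128 × 9/21 ≈ 483.43 px.
The frame scales by 1086/1128 = 0.9628; 483.43 × 0.9628 ≈ 465.43 px.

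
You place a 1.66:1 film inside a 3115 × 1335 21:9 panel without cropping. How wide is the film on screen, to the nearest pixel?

Since 1.660 < 2.333, the film is height-limited.
Content width = 1335 × 1.660 ≈ 2216.10 px.

2216 px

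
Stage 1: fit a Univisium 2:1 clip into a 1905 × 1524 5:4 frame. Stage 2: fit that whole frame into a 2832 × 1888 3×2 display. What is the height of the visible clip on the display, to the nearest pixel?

1180 px

First fit — Univisium 2:1 into 1905×1524 spans the width: 1905.00 × 952.50.
The 5:4 canvas is height-limited in 2832×1888, giving 2360.00 × 1888.00; scale factor 1.2388.
Applying the same ×1.2388: 952.50 → 1180.00.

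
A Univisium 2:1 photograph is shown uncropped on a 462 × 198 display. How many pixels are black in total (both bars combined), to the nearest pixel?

13068 pixels

Univisium 2:1 (2.000) < 21:9 (2.333), so the photograph fills the height.
The photograph is 198 × 2/1 ≈ 396.0000 px wide.
462 − 396.0000 = 66.0000 px of bars.
Bar area = 66.0000 × 198 ≈ 13068 px.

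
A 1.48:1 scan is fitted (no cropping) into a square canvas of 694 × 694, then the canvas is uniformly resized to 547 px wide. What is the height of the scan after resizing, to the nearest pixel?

At 694×694 the scan is width-limited, so height = 694 / 1.480 ≈ 468.92 px.
Resizing to 547 px wide multiplies everything by 0.7882: 468.92 → 369.59 px.

370 px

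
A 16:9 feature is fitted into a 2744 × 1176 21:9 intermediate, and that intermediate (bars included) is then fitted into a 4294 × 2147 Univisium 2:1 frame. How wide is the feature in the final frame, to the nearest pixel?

3272 px

Inside the 2744×1176 canvas the feature is height-limited at 2090.67 × 1176.00.
The 21:9 canvas is width-limited in 4294×2147, giving 4294.00 × 1840.29; scale factor 1.5649.
Applying the same ×1.5649: 2090.67 → 3271.62.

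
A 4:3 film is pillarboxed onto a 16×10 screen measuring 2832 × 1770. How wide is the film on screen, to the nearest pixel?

Since 1.333 < 1.600, the film is height-limited.
Content width = 1770 × 4/3 ≈ 2360.00 px.

2360 px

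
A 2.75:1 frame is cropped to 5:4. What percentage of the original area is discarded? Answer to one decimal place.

54.5%

5:4 is narrower than 2.75:1, so the crop keeps the full height and trims the width.
Fraction kept = (1.250)/(2.750) ≈ 45.45%, so 54.55% is lost.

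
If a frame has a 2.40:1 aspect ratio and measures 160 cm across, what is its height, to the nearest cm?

Height = 160 / 2.400 = 66.67.

67 cm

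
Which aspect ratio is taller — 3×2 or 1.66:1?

3×2 = 1.5 and 1.66; 1.66 > 1.5. The smaller width-to-height ratio is the taller frame.

3×2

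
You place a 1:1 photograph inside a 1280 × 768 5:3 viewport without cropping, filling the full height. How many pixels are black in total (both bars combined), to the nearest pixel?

393216 pixels

Content width = 768 × 1/1 ≈ 768.0000 px.
Black = 1280 − 768.0000 = 512.0000 px.
Bar area = 512.0000 × 768 ≈ 393216 px.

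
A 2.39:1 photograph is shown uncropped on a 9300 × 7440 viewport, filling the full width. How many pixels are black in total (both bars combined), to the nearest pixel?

Content height = 9300 / 2.390 ≈ 3891.2134 px.
Leftover height: 7440 − 3891.2134 = 3548.7866 px.
Bar area = 3548.7866 × 9300 ≈ 33003715 px.

33003715 pixels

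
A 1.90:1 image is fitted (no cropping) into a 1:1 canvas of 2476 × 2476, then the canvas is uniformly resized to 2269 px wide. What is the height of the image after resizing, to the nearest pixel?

1194 px

At 2476×2476 the image is width-limited, so height = 2476 / 1.900 ≈ 1303.16 px.
The frame scales by 2269/2476 = 0.9164; 1303.16 × 0.9164 ≈ 1194.21 px.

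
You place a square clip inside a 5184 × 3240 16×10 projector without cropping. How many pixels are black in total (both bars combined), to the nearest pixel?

Since 1.000 < 1.600, the clip is height-limited.
The clip is 3240 × 1/1 ≈ 3240.0000 px wide.
5184 − 3240.0000 = 1944.0000 px of bars.
That's 1944.0000 × 3240 ≈ 6298560 black pixels.

6298560 pixels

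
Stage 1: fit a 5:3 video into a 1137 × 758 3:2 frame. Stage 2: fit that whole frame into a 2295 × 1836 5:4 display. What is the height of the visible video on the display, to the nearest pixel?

1377 px

Inside the 1137×758 canvas the video is width-limited at 1137.00 × 682.20.
The 3:2 canvas is width-limited in 2295×1836, giving 2295.00 × 1530.00; scale factor 2.0185.
Applying the same ×2.0185: 682.20 → 1377.00.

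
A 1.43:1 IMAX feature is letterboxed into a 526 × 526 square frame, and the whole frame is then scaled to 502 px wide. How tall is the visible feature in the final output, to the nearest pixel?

351 px

In the 526×526 frame the feature fills the width: height = 526 / 1.430 ≈ 367.83 px.
Resizing to 502 px wide multiplies everything by 0.9544: 367.83 → 351.05 px.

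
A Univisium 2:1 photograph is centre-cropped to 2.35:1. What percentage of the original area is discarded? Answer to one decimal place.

The width stays; only height is cut (since 2.35:1 is wider than Univisium 2:1).
Area ratio = (2.000)/(2.350) = 85.11%; the remaining 14.89% is cropped out.

14.9%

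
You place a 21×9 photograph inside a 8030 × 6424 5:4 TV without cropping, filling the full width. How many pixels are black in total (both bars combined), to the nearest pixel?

23950049 pixels

That makes the image 3441.4286 px tall (8030 × 9/21).
Leftover height: 6424 − 3441.4286 = 2982.5714 px.
Across the 8030-px span: 2982.5714 × 8030 ≈ 23950049 px.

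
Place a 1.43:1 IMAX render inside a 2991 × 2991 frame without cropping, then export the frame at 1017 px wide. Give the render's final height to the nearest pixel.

In the 2991×2991 frame the render fills the width: height = 2991 / 1.430 ≈ 2091.61 px.
The frame scales by 1017/2991 = 0.3400; 2091.61 × 0.3400 ≈ 711.19 px.

711 px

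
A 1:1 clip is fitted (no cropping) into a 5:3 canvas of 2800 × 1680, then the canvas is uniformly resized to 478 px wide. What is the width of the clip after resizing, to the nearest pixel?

At 2800×1680 the clip is height-limited, so width = 1680 × 1/1 ≈ 1680.00 px.
The frame scales by 478/2800 = 0.1707; 1680.00 × 0.1707 ≈ 286.80 px.

287 px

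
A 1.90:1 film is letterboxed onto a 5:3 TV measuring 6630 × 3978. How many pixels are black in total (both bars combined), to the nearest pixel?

Since 1.900 > 1.667, the film is width-limited.
Content height = 6630 / 1.900 ≈ 3489.4737 px.
Leftover height: 3978 − 3489.4737 = 488.5263 px.
Across the 6630-px span: 488.5263 × 6630 ≈ 3238929 px.

3238929 pixels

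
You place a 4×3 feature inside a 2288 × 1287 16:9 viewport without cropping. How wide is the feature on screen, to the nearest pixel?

Since 1.333 < 1.778, the feature is height-limited.
The feature is 1287 × 4/3 ≈ 1716.00 px wide.

1716 px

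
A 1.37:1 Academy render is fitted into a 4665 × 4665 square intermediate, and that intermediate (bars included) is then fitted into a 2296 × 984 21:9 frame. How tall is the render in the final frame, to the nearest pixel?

1.37:1 Academy in 4665×4665: fills the width, so the render is 4665.00 × 3405.11.
The square canvas is height-limited in 2296×984, giving 984.00 × 984.00; scale factor 0.2109.
Applying the same ×0.2109: 3405.11 → 718.25.

718 px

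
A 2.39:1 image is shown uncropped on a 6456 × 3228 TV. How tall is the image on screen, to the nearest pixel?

2701 px

2.39:1 is wider than Univisium 2:1, so it spans the full width.
That makes the image 2701.26 px tall (6456 / 2.390).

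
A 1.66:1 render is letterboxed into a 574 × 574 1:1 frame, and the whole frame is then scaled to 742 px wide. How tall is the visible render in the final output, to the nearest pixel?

At 574×574 the render is width-limited, so height = 574 / 1.660 ≈ 345.78 px.
The frame scales by 742/574 = 1.2927; 345.78 × 1.2927 ≈ 446.99 px.

447 px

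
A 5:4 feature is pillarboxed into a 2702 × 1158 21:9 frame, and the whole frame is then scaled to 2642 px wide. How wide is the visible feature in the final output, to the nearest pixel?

Fitted into 2702×1158, the feature spans the height; its width is 1158 × 5/4 ≈ 1447.50 px.
Resizing to 2642 px wide multiplies everything by 0.9778: 1447.50 → 1415.36 px.

1415 px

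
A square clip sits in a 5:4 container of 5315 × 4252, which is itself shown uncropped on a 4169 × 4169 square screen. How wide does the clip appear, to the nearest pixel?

Inside the 5315×4252 canvas the clip is height-limited at 4252.00 × 4252.00.
The 5:4 canvas is width-limited in 4169×4169, giving 4169.00 × 3335.20; scale factor 0.7844.
So the clip's width is 4252.00 × 0.7844 ≈ 3335.20.

3335 px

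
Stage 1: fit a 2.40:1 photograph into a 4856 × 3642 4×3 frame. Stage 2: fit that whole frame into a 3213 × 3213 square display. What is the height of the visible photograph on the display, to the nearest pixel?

1339 px

2.40:1 in 4856×3642: fills the width, so the photograph is 4856.00 × 2023.33.
4×3 in 3213×3213: fills the width, so the intermediate becomes 3213.00 × 2409.75 — a scale of ×0.6617.
Applying the same ×0.6617: 2023.33 → 1338.75.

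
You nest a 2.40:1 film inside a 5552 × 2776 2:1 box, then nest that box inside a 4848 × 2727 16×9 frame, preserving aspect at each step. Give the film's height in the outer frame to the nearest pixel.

2.40:1 in 5552×2776: fills the width, so the film is 5552.00 × 2313.33.
2:1 in 4848×2727: fills the width, so the intermediate becomes 4848.00 × 2424.00 — a scale of ×0.8732.
So the film's height is 2313.33 × 0.8732 ≈ 2020.00.

2020 px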